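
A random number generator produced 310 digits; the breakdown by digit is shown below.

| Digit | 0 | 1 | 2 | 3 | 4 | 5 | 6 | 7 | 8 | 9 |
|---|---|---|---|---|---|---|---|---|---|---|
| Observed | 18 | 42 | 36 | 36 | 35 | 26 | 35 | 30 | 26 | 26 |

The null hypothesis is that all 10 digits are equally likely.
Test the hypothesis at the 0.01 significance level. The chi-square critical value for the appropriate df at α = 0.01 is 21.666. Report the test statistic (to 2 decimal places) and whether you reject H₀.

Under H₀ each category has probability 1/10, so each expected count is 310/10 = 31.
0: (18 − 31)²/31 = 169/31 = 5.452
1: (42 − 31)²/31 = 121/31 = 3.903
2: (36 − 31)²/31 = 25/31 = 0.806
3: (36 − 31)²/31 = 25/31 = 0.806
4: (35 − 31)²/31 = 16/31 = 0.516
5: (26 − 31)²/31 = 25/31 = 0.806
6: (35 − 31)²/31 = 16/31 = 0.516
7: (30 − 31)²/31 = 1/31 = 0.032
8: (26 − 31)²/31 = 25/31 = 0.806
9: (26 − 31)²/31 = 25/31 = 0.806
Sum = 14.45
df = 9. Since 14.45 < 21.666, we do not reject H₀.

14.45; do not reject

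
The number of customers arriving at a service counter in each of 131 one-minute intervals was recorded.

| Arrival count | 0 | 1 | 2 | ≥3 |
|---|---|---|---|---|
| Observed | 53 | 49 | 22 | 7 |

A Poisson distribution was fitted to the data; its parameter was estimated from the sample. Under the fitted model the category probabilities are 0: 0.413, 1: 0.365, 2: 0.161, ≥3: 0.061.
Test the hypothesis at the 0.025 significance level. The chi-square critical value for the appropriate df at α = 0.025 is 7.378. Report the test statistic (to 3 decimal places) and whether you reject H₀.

0.214; do not reject

Expected counts E_i = n·p_i: 131×0.413 = 54.103, 131×0.365 = 47.815, 131×0.161 = 21.091, 131×0.061 = 7.991.
0: (53 − 54.103)²/54.103 = 1.216609/54.103 = 0.0225
1: (49 − 47.815)²/47.815 = 1.404225/47.815 = 0.0294
2: (22 − 21.091)²/21.091 = 0.826281/21.091 = 0.0392
≥3: (7 − 7.991)²/7.991 = 0.982081/7.991 = 0.1229
Sum = 0.214
df = 2. Since 0.214 < 7.378, we do not reject H₀.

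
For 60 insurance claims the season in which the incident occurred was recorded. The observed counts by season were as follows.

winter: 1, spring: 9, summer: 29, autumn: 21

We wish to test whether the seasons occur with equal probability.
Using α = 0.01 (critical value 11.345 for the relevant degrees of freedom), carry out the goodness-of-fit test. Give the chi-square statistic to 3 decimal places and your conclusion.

Under H₀ each category has probability 1/4, so each expected count is 60/4 = 15.
cat         O        E   (O−E)²/E
winter      1       15    13.0667
spring      9       15     2.4000
summer     29       15    13.0667
autumn     21       15     2.4000
Sum = 30.933
df = 3. Since 30.933 > 11.345, we reject H₀.

30.933; reject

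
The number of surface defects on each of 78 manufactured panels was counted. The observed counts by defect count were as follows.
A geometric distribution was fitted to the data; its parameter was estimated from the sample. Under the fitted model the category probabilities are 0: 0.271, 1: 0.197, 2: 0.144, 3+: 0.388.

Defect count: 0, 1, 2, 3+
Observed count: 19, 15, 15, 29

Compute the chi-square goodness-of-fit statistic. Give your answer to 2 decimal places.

Expected counts E_i = n·p_i: 78×0.271 = 21.138, 78×0.197 = 15.366, 78×0.144 = 11.232, 78×0.388 = 30.264.
cat         O        E   (O−E)²/E
0          19   21.138      0.216
1          15   15.366      0.009
2          15   11.232      1.264
3+         29   30.264      0.053
Sum = 1.54

1.54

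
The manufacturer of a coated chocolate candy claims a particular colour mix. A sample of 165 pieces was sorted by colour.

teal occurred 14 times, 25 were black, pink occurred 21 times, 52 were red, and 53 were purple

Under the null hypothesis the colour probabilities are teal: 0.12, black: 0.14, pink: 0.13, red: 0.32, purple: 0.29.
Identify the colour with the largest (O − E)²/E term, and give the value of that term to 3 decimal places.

Expected counts E_i = n·p_i: 165×0.12 = 19.8, 165×0.14 = 23.1, 165×0.13 = 21.45, 165×0.32 = 52.8, 165×0.29 = 47.85.
χ² = (14−19.8)²/19.8 + (25−23.1)²/23.1 + (21−21.45)²/21.45 + (52−52.8)²/52.8 + (53−47.85)²/47.85
   = 1.6990 + 0.1563 + 0.0094 + 0.0121 + 0.5543
The largest term is for teal: 1.699.

teal, 1.699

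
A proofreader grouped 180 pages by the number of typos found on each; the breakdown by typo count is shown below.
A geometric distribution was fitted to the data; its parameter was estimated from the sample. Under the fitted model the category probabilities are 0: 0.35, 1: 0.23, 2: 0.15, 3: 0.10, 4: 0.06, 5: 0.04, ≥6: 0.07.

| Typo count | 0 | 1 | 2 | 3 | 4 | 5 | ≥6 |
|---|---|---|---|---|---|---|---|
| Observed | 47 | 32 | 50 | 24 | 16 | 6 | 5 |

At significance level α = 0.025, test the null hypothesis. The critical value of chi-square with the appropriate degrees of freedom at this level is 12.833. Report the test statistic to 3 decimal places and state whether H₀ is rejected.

Expected counts E_i = n·p_i: 180×0.35 = 63, 180×0.23 = 41.4, 180×0.15 = 27, 180×0.10 = 18, 180×0.06 = 10.8, 180×0.04 = 7.2, 180×0.07 = 12.6.
cat         O        E   (O−E)²/E
0          47       63     4.0635
1          32     41.4     2.1343
2          50       27    19.5926
3          24       18     2.0000
4          16     10.8     2.5037
5           6      7.2     0.2000
≥6          5     12.6     4.5841
Sum = 35.078
df = 5. Since 35.078 > 12.833, we reject H₀.

35.078; reject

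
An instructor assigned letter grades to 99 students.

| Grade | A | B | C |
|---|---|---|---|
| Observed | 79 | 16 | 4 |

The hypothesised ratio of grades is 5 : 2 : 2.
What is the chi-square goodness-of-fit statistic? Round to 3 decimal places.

Ratio total = 9. Expected counts: 99×5/9 = 55, 99×2/9 = 22, 99×2/9 = 22.
cat         O        E   (O−E)²/E
A          79       55    10.4727
B          16       22     1.6364
C           4       22    14.7273
Sum = 26.836

26.836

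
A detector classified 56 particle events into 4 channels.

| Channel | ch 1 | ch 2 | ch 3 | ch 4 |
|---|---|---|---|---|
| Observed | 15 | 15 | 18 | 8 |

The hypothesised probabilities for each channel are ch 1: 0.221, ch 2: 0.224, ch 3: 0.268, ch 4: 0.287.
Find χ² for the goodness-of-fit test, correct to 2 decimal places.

Expected counts E_i = n·p_i: 56×0.221 = 12.376, 56×0.224 = 12.544, 56×0.268 = 15.008, 56×0.287 = 16.072.
cat         O        E   (O−E)²/E
ch 1       15   12.376      0.556
ch 2       15   12.544      0.481
ch 3       18   15.008      0.596
ch 4        8   16.072      4.054
Sum = 5.69

5.69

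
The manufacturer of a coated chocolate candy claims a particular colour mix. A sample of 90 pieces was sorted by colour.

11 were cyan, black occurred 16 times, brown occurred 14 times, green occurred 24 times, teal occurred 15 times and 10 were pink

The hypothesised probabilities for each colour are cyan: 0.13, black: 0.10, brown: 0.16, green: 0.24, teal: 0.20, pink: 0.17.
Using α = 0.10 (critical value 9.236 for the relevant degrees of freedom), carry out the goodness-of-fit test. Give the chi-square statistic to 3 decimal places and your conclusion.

8.100; do not reject

Expected counts E_i = n·p_i: 90×0.13 = 11.7, 90×0.10 = 9, 90×0.16 = 14.4, 90×0.24 = 21.6, 90×0.20 = 18, 90×0.17 = 15.3.
cyan: (11 − 11.7)²/11.7 = 0.49/11.7 = 0.0419
black: (16 − 9)²/9 = 49/9 = 5.4444
brown: (14 − 14.4)²/14.4 = 0.16/14.4 = 0.0111
green: (24 − 21.6)²/21.6 = 5.76/21.6 = 0.2667
teal: (15 − 18)²/18 = 9/18 = 0.5000
pink: (10 − 15.3)²/15.3 = 28.09/15.3 = 1.8359
Sum = 8.100
df = 5. Since 8.100 < 9.236, we do not reject H₀.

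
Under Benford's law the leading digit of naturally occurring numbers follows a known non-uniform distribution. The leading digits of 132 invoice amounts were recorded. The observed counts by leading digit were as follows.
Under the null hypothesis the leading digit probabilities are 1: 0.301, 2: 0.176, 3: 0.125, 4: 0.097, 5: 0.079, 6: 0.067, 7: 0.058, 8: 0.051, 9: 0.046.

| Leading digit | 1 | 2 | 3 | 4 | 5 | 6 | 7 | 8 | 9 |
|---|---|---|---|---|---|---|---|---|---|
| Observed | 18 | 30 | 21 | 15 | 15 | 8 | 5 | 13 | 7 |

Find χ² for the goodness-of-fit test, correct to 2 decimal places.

24.45

Expected counts E_i = n·p_i: 132×0.301 = 39.732, 132×0.176 = 23.232, 132×0.125 = 16.5, 132×0.097 = 12.804, 132×0.079 = 10.428, 132×0.067 = 8.844, 132×0.058 = 7.656, 132×0.051 = 6.732, 132×0.046 = 6.072.
1: (18 − 39.732)²/39.732 = 472.279824/39.732 = 11.887
2: (30 − 23.232)²/23.232 = 45.805824/23.232 = 1.972
3: (21 − 16.5)²/16.5 = 20.25/16.5 = 1.227
4: (15 − 12.804)²/12.804 = 4.822416/12.804 = 0.377
5: (15 − 10.428)²/10.428 = 20.903184/10.428 = 2.005
6: (8 − 8.844)²/8.844 = 0.712336/8.844 = 0.081
7: (5 − 7.656)²/7.656 = 7.054336/7.656 = 0.921
8: (13 − 6.732)²/6.732 = 39.287824/6.732 = 5.836
9: (7 − 6.072)²/6.072 = 0.861184/6.072 = 0.142
Sum = 24.45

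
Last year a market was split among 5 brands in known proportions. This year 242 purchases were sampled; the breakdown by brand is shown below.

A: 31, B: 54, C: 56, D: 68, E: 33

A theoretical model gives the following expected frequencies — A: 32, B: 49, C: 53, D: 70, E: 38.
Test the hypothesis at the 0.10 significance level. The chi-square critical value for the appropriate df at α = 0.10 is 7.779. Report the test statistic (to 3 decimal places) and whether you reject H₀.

cat         O        E   (O−E)²/E
A          31       32     0.0313
B          54       49     0.5102
C          56       53     0.1698
D          68       70     0.0571
E          33       38     0.6579
Sum = 1.426
df = 4. Since 1.426 < 7.779, we do not reject H₀.

1.426; do not reject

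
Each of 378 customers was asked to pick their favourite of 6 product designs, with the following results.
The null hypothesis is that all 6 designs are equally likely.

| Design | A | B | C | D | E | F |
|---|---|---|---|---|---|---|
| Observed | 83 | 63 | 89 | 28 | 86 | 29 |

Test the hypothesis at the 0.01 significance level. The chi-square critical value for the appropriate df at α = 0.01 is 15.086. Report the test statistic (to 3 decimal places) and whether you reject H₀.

63.270; reject

Under H₀ each category has probability 1/6, so each expected count is 378/6 = 63.
cat         O        E   (O−E)²/E
A          83       63     6.3492
B          63       63     0.0000
C          89       63    10.7302
D          28       63    19.4444
E          86       63     8.3968
F          29       63    18.3492
Sum = 63.270
df = 5. Since 63.270 > 15.086, we reject H₀.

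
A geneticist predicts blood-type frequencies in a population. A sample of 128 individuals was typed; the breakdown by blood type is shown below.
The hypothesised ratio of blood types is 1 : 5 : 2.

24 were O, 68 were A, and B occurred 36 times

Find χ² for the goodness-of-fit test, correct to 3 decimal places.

6.300

Ratio total = 8. Expected counts: 128×1/8 = 16, 128×5/8 = 80, 128×2/8 = 32.
O: (24 − 16)²/16 = 64/16 = 4.0000
A: (68 − 80)²/80 = 144/80 = 1.8000
B: (36 − 32)²/32 = 16/32 = 0.5000
Sum = 6.300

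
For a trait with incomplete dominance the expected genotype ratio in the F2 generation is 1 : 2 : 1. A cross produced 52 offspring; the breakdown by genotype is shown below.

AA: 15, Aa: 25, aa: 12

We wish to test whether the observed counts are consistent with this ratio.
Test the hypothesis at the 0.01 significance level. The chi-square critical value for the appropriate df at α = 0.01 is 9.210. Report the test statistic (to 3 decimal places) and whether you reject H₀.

Ratio total = 4. Expected counts: 52×1/4 = 13, 52×2/4 = 26, 52×1/4 = 13.
cat         O        E   (O−E)²/E
AA         15       13     0.3077
Aa         25       26     0.0385
aa         12       13     0.0769
Sum = 0.423
df = 2. Since 0.423 < 9.210, we do not reject H₀.

0.423; do not reject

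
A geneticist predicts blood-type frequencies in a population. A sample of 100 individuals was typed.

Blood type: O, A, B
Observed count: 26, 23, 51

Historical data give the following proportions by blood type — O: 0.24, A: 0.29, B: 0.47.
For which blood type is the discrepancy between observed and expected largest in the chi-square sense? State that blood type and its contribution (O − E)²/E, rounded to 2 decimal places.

A, 1.24

Expected counts E_i = n·p_i: 100×0.24 = 24, 100×0.29 = 29, 100×0.47 = 47.
O: (26 − 24)²/24 = 4/24 = 0.167
A: (23 − 29)²/29 = 36/29 = 1.241
B: (51 − 47)²/47 = 16/47 = 0.340
The largest term is for A: 1.24.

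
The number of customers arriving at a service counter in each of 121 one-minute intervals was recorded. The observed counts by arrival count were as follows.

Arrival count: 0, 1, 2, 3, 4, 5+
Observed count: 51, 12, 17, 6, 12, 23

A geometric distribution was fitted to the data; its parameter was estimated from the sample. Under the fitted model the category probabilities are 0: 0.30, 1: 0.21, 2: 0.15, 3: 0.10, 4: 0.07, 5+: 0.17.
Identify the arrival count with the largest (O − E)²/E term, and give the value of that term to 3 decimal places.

Expected counts E_i = n·p_i: 121×0.30 = 36.3, 121×0.21 = 25.41, 121×0.15 = 18.15, 121×0.10 = 12.1, 121×0.07 = 8.47, 121×0.17 = 20.57.
0: (51 − 36.3)²/36.3 = 216.09/36.3 = 5.9529
1: (12 − 25.41)²/25.41 = 179.8281/25.41 = 7.0771
2: (17 − 18.15)²/18.15 = 1.3225/18.15 = 0.0729
3: (6 − 12.1)²/12.1 = 37.21/12.1 = 3.0752
4: (12 − 8.47)²/8.47 = 12.4609/8.47 = 1.4712
5+: (23 − 20.57)²/20.57 = 5.9049/20.57 = 0.2871
The largest term is for 1: 7.077.

1, 7.077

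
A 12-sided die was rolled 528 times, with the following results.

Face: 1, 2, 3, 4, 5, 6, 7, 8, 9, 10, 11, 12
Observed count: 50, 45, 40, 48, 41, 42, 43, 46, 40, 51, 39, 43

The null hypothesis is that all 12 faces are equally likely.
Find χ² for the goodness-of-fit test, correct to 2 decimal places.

4.05

Expected count for each of the 12 categories: 528/12 = 44.
cat         O        E   (O−E)²/E
1          50       44      0.818
2          45       44      0.023
3          40       44      0.364
4          48       44      0.364
5          41       44      0.205
6          42       44      0.091
7          43       44      0.023
8          46       44      0.091
9          40       44      0.364
10         51       44      1.114
11         39       44      0.568
12         43       44      0.023
Sum = 4.05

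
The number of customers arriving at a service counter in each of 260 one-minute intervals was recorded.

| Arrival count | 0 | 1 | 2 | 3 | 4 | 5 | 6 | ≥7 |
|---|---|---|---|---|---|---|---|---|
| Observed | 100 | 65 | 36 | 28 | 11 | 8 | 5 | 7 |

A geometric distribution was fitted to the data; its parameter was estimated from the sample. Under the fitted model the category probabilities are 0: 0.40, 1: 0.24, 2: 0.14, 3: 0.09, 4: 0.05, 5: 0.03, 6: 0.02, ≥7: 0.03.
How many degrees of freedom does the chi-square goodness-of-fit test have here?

There are k = 8 categories and 1 parameter estimated from the data, so df = 8 − 1 − 1 = 6.

6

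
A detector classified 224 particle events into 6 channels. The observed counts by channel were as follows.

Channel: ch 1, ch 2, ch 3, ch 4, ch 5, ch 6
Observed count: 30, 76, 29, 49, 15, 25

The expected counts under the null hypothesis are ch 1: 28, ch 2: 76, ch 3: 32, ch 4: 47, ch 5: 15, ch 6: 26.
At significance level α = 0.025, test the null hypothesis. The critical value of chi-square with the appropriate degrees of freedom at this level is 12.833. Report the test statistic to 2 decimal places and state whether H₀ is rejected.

χ² = (30−28)²/28 + (76−76)²/76 + (29−32)²/32 + (49−47)²/47 + (15−15)²/15 + (25−26)²/26
   = 0.143 + 0.000 + 0.281 + 0.085 + 0.000 + 0.038
Sum = 0.55
df = 5. Since 0.55 < 12.833, we do not reject H₀.

0.55; do not reject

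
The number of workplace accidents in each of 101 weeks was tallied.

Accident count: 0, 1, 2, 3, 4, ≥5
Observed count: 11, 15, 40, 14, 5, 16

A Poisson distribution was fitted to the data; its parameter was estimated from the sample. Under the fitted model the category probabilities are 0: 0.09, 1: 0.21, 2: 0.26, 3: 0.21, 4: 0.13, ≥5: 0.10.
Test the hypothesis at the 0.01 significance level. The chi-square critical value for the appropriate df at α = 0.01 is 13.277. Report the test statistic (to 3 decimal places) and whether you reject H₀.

Expected counts E_i = n·p_i: 101×0.09 = 9.09, 101×0.21 = 21.21, 101×0.26 = 26.26, 101×0.21 = 21.21, 101×0.13 = 13.13, 101×0.10 = 10.1.
0: (11 − 9.09)²/9.09 = 3.6481/9.09 = 0.4013
1: (15 − 21.21)²/21.21 = 38.5641/21.21 = 1.8182
2: (40 − 26.26)²/26.26 = 188.7876/26.26 = 7.1892
3: (14 − 21.21)²/21.21 = 51.9841/21.21 = 2.4509
4: (5 − 13.13)²/13.13 = 66.0969/13.13 = 5.0340
≥5: (16 − 10.1)²/10.1 = 34.81/10.1 = 3.4465
Sum = 20.340
df = 4. Since 20.340 > 13.277, we reject H₀.

20.340; reject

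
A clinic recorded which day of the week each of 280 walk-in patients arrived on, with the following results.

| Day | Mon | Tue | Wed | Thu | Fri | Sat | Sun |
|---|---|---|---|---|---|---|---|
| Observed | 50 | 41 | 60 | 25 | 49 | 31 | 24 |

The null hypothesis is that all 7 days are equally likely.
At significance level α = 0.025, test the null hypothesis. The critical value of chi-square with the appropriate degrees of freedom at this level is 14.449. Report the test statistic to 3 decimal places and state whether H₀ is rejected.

28.600; reject

Under H₀ each category has probability 1/7, so each expected count is 280/7 = 40.
Mon: (50 − 40)²/40 = 100/40 = 2.5000
Tue: (41 − 40)²/40 = 1/40 = 0.0250
Wed: (60 − 40)²/40 = 400/40 = 10.0000
Thu: (25 − 40)²/40 = 225/40 = 5.6250
Fri: (49 − 40)²/40 = 81/40 = 2.0250
Sat: (31 − 40)²/40 = 81/40 = 2.0250
Sun: (24 − 40)²/40 = 256/40 = 6.4000
Sum = 28.600
df = 6. Since 28.600 > 14.449, we reject H₀.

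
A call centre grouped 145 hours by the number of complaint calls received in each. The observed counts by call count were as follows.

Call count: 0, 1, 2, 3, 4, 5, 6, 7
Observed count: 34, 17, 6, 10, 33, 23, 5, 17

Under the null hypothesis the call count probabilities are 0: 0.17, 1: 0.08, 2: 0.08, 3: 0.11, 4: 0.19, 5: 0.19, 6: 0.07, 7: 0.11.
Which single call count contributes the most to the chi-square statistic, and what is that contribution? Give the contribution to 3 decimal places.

0, 3.547

Expected counts E_i = n·p_i: 145×0.17 = 24.65, 145×0.08 = 11.6, 145×0.08 = 11.6, 145×0.11 = 15.95, 145×0.19 = 27.55, 145×0.19 = 27.55, 145×0.07 = 10.15, 145×0.11 = 15.95.
χ² = (34−24.65)²/24.65 + (17−11.6)²/11.6 + (6−11.6)²/11.6 + (10−15.95)²/15.95 + (33−27.55)²/27.55 + (23−27.55)²/27.55 + (5−10.15)²/10.15 + (17−15.95)²/15.95
   = 3.5466 + 2.5138 + 2.7034 + 2.2196 + 1.0781 + 0.7515 + 2.6131 + 0.0691
The largest term is for 0: 3.547.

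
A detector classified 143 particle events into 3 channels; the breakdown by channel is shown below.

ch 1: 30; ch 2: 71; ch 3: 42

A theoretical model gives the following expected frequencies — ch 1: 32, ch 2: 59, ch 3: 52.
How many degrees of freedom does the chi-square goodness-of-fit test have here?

There are k = 3 categories and no parameters were estimated from the data, so df = 3 − 1 = 2.

2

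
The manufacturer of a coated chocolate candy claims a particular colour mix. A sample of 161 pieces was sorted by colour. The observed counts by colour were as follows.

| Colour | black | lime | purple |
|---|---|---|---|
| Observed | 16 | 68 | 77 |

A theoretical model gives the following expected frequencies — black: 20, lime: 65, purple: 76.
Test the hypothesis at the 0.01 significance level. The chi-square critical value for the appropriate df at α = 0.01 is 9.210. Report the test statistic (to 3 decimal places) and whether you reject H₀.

χ² = (16−20)²/20 + (68−65)²/65 + (77−76)²/76
   = 0.8000 + 0.1385 + 0.0132
Sum = 0.952
df = 2. Since 0.952 < 9.210, we do not reject H₀.

0.952; do not reject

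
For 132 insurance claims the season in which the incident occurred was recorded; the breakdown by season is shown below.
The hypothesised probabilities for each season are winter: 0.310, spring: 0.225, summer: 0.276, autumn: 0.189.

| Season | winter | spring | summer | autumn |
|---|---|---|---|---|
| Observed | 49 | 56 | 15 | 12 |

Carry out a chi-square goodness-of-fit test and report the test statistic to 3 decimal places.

Expected counts E_i = n·p_i: 132×0.310 = 40.92, 132×0.225 = 29.7, 132×0.276 = 36.432, 132×0.189 = 24.948.
χ² = (49−40.92)²/40.92 + (56−29.7)²/29.7 + (15−36.432)²/36.432 + (12−24.948)²/24.948
   = 1.5955 + 23.2892 + 12.6079 + 6.7200
Sum = 44.213

44.213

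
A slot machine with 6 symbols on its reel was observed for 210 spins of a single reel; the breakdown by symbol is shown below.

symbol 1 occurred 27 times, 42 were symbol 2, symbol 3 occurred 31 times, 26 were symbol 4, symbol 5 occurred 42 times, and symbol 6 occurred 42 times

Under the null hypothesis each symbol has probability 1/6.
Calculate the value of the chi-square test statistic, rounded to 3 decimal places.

Expected count for each of the 6 categories: 210/6 = 35.
symbol 1: (27 − 35)²/35 = 64/35 = 1.8286
symbol 2: (42 − 35)²/35 = 49/35 = 1.4000
symbol 3: (31 − 35)²/35 = 16/35 = 0.4571
symbol 4: (26 − 35)²/35 = 81/35 = 2.3143
symbol 5: (42 − 35)²/35 = 49/35 = 1.4000
symbol 6: (42 − 35)²/35 = 49/35 = 1.4000
Sum = 8.800

8.800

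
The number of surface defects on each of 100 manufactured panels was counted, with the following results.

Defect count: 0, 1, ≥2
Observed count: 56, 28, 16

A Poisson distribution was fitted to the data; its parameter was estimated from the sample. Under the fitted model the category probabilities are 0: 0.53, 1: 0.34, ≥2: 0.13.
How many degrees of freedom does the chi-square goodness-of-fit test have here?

There are k = 3 categories and 1 parameter estimated from the data, so df = 3 − 1 − 1 = 1.

1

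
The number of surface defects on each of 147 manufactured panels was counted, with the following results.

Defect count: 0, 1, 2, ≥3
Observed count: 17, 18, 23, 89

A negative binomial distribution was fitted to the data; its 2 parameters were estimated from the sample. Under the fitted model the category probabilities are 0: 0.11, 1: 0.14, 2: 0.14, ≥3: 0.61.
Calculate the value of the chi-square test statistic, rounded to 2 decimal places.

0.66

Expected counts E_i = n·p_i: 147×0.11 = 16.17, 147×0.14 = 20.58, 147×0.14 = 20.58, 147×0.61 = 89.67.
cat         O        E   (O−E)²/E
0          17    16.17      0.043
1          18    20.58      0.323
2          23    20.58      0.285
≥3         89    89.67      0.005
Sum = 0.66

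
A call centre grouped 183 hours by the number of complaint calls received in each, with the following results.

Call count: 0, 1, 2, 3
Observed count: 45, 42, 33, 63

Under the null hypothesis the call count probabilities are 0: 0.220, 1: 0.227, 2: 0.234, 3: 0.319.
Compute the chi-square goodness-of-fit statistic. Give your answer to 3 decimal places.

3.182

Expected counts E_i = n·p_i: 183×0.220 = 40.26, 183×0.227 = 41.541, 183×0.234 = 42.822, 183×0.319 = 58.377.
0: (45 − 40.26)²/40.26 = 22.4676/40.26 = 0.5581
1: (42 − 41.541)²/41.541 = 0.210681/41.541 = 0.0051
2: (33 − 42.822)²/42.822 = 96.471684/42.822 = 2.2529
3: (63 − 58.377)²/58.377 = 21.372129/58.377 = 0.3661
Sum = 3.182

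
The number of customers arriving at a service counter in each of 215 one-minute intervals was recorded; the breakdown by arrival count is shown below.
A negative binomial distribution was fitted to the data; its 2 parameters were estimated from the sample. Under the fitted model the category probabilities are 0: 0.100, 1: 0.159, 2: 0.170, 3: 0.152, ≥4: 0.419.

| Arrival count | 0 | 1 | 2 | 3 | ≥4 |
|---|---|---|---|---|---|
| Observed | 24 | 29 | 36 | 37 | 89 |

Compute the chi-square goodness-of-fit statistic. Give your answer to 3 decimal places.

1.670

Expected counts E_i = n·p_i: 215×0.100 = 21.5, 215×0.159 = 34.185, 215×0.170 = 36.55, 215×0.152 = 32.68, 215×0.419 = 90.085.
cat         O        E   (O−E)²/E
0          24     21.5     0.2907
1          29   34.185     0.7864
2          36    36.55     0.0083
3          37    32.68     0.5711
≥4         89   90.085     0.0131
Sum = 1.670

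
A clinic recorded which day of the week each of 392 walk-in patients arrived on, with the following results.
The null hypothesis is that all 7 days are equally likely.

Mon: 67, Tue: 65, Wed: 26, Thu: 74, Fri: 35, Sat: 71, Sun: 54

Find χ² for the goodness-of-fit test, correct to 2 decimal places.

37.43

Expected count for each of the 7 categories: 392/7 = 56.
cat         O        E   (O−E)²/E
Mon        67       56      2.161
Tue        65       56      1.446
Wed        26       56     16.071
Thu        74       56      5.786
Fri        35       56      7.875
Sat        71       56      4.018
Sun        54       56      0.071
Sum = 37.43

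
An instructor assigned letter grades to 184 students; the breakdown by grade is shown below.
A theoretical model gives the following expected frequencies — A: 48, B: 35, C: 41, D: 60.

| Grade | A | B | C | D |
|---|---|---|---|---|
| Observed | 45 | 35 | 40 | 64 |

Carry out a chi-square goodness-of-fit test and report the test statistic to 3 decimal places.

0.479

A: (45 − 48)²/48 = 9/48 = 0.1875
B: (35 − 35)²/35 = 0/35 = 0.0000
C: (40 − 41)²/41 = 1/41 = 0.0244
D: (64 − 60)²/60 = 16/60 = 0.2667
Sum = 0.479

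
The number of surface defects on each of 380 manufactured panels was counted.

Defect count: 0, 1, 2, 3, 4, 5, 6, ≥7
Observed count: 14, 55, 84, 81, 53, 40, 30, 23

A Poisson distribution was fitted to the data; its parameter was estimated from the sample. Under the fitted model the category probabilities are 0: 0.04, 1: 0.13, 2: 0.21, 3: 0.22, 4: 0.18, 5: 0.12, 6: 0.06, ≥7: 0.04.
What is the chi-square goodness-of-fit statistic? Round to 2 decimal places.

11.46

Expected counts E_i = n·p_i: 380×0.04 = 15.2, 380×0.13 = 49.4, 380×0.21 = 79.8, 380×0.22 = 83.6, 380×0.18 = 68.4, 380×0.12 = 45.6, 380×0.06 = 22.8, 380×0.04 = 15.2.
cat         O        E   (O−E)²/E
0          14     15.2      0.095
1          55     49.4      0.635
2          84     79.8      0.221
3          81     83.6      0.081
4          53     68.4      3.467
5          40     45.6      0.688
6          30     22.8      2.274
≥7         23     15.2      4.003
Sum = 11.46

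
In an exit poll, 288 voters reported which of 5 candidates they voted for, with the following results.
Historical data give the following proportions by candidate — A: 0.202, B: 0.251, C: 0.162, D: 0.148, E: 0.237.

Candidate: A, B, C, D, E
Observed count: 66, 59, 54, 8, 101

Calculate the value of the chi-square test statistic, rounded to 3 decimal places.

48.484

Expected counts E_i = n·p_i: 288×0.202 = 58.176, 288×0.251 = 72.288, 288×0.162 = 46.656, 288×0.148 = 42.624, 288×0.237 = 68.256.
cat         O        E   (O−E)²/E
A          66   58.176     1.0522
B          59   72.288     2.4426
C          54   46.656     1.1560
D           8   42.624    28.1255
E         101   68.256    15.7081
Sum = 48.484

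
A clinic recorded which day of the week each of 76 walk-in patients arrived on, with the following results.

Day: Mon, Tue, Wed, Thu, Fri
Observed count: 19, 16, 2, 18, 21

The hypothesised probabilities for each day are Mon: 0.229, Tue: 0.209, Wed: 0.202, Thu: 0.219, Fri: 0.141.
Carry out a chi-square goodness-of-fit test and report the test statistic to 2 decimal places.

Expected counts E_i = n·p_i: 76×0.229 = 17.404, 76×0.209 = 15.884, 76×0.202 = 15.352, 76×0.219 = 16.644, 76×0.141 = 10.716.
χ² = (19−17.404)²/17.404 + (16−15.884)²/15.884 + (2−15.352)²/15.352 + (18−16.644)²/16.644 + (21−10.716)²/10.716
   = 0.146 + 0.001 + 11.613 + 0.110 + 9.869
Sum = 21.74

21.74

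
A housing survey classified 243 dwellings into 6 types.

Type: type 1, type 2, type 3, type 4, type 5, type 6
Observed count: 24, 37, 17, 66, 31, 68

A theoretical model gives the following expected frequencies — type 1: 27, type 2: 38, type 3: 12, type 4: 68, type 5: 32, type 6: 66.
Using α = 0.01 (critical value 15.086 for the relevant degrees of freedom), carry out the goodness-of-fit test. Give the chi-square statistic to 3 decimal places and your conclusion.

type 1: (24 − 27)²/27 = 9/27 = 0.3333
type 2: (37 − 38)²/38 = 1/38 = 0.0263
type 3: (17 − 12)²/12 = 25/12 = 2.0833
type 4: (66 − 68)²/68 = 4/68 = 0.0588
type 5: (31 − 32)²/32 = 1/32 = 0.0313
type 6: (68 − 66)²/66 = 4/66 = 0.0606
Sum = 2.594
df = 5. Since 2.594 < 15.086, we do not reject H₀.

2.594; do not reject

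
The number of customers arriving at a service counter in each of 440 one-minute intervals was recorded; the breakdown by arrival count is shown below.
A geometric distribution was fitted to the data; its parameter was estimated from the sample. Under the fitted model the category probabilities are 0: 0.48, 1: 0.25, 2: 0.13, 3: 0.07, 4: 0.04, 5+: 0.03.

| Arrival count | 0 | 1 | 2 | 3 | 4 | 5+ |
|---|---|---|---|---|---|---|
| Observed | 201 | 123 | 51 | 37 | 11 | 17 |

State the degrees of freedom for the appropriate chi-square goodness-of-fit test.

4

There are k = 6 categories and 1 parameter estimated from the data, so df = 6 − 1 − 1 = 4.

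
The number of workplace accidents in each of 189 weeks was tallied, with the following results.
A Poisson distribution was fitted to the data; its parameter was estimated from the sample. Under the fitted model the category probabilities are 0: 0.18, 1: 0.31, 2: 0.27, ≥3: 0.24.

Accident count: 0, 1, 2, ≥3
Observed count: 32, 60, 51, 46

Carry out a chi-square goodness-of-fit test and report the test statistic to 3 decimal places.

0.163

Expected counts E_i = n·p_i: 189×0.18 = 34.02, 189×0.31 = 58.59, 189×0.27 = 51.03, 189×0.24 = 45.36.
cat         O        E   (O−E)²/E
0          32    34.02     0.1199
1          60    58.59     0.0339
2          51    51.03     0.0000
≥3         46    45.36     0.0090
Sum = 0.163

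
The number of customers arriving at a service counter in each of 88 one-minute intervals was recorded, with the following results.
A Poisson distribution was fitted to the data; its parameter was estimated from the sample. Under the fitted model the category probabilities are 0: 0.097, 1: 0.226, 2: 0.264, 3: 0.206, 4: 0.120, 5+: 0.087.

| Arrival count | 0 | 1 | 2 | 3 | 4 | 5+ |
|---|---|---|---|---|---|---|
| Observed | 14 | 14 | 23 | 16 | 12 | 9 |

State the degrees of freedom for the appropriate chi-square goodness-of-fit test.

There are k = 6 categories and 1 parameter estimated from the data, so df = 6 − 1 − 1 = 4.

4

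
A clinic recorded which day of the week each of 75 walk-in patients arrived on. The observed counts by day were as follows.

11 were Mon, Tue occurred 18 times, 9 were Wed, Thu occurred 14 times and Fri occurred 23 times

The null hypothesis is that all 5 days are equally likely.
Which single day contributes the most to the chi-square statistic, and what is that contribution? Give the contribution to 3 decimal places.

Fri, 4.267

Under H₀ each category has probability 1/5, so each expected count is 75/5 = 15.
Mon: (11 − 15)²/15 = 16/15 = 1.0667
Tue: (18 − 15)²/15 = 9/15 = 0.6000
Wed: (9 − 15)²/15 = 36/15 = 2.4000
Thu: (14 − 15)²/15 = 1/15 = 0.0667
Fri: (23 − 15)²/15 = 64/15 = 4.2667
The largest term is for Fri: 4.267.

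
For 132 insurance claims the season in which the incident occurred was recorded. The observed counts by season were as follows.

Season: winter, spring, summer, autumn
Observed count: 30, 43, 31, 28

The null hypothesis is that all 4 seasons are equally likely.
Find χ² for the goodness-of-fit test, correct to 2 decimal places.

Under H₀ each category has probability 1/4, so each expected count is 132/4 = 33.
cat         O        E   (O−E)²/E
winter     30       33      0.273
spring     43       33      3.030
summer     31       33      0.121
autumn     28       33      0.758
Sum = 4.18

4.18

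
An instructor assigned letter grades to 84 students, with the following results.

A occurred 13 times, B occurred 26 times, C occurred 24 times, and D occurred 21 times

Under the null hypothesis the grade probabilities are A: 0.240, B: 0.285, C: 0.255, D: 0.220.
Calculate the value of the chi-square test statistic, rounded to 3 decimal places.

Expected counts E_i = n·p_i: 84×0.240 = 20.16, 84×0.285 = 23.94, 84×0.255 = 21.42, 84×0.220 = 18.48.
χ² = (13−20.16)²/20.16 + (26−23.94)²/23.94 + (24−21.42)²/21.42 + (21−18.48)²/18.48
   = 2.5429 + 0.1773 + 0.3108 + 0.3436
Sum = 3.375

3.375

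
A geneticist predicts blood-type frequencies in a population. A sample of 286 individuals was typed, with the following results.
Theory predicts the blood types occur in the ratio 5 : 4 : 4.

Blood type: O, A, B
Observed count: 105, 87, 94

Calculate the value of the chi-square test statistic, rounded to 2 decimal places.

Ratio total = 13. Expected counts: 286×5/13 = 110, 286×4/13 = 88, 286×4/13 = 88.
χ² = (105−110)²/110 + (87−88)²/88 + (94−88)²/88
   = 0.227 + 0.011 + 0.409
Sum = 0.65

0.65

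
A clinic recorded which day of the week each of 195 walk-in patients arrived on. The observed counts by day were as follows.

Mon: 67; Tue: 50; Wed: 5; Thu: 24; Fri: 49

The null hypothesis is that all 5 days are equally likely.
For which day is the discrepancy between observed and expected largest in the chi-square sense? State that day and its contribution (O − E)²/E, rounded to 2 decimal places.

Under H₀ each category has probability 1/5, so each expected count is 195/5 = 39.
cat         O        E   (O−E)²/E
Mon        67       39     20.103
Tue        50       39      3.103
Wed         5       39     29.641
Thu        24       39      5.769
Fri        49       39      2.564
The largest term is for Wed: 29.64.

Wed, 29.64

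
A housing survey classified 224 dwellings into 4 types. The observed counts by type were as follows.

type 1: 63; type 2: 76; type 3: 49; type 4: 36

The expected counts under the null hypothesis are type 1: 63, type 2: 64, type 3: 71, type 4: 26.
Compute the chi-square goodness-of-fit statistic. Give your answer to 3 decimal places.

type 1: (63 − 63)²/63 = 0/63 = 0.0000
type 2: (76 − 64)²/64 = 144/64 = 2.2500
type 3: (49 − 71)²/71 = 484/71 = 6.8169
type 4: (36 − 26)²/26 = 100/26 = 3.8462
Sum = 12.913

12.913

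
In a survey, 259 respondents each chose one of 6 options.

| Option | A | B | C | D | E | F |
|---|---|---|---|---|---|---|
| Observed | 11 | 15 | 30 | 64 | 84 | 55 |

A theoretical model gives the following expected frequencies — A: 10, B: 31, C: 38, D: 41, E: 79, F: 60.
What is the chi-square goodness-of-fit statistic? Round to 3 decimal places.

cat         O        E   (O−E)²/E
A          11       10     0.1000
B          15       31     8.2581
C          30       38     1.6842
D          64       41    12.9024
E          84       79     0.3165
F          55       60     0.4167
Sum = 23.678

23.678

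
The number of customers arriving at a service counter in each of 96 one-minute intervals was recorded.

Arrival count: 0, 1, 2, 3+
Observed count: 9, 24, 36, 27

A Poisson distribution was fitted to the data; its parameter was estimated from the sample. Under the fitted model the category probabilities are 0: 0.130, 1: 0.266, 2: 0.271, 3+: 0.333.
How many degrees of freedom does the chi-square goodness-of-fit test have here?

There are k = 4 categories and 1 parameter estimated from the data, so df = 4 − 1 − 1 = 2.

2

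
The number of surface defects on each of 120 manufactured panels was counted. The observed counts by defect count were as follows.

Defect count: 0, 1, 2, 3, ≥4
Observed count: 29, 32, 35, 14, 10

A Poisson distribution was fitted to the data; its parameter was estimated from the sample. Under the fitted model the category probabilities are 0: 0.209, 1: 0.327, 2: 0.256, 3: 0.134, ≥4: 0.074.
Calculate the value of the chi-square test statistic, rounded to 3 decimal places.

2.955

Expected counts E_i = n·p_i: 120×0.209 = 25.08, 120×0.327 = 39.24, 120×0.256 = 30.72, 120×0.134 = 16.08, 120×0.074 = 8.88.
0: (29 − 25.08)²/25.08 = 15.3664/25.08 = 0.6127
1: (32 − 39.24)²/39.24 = 52.4176/39.24 = 1.3358
2: (35 − 30.72)²/30.72 = 18.3184/30.72 = 0.5963
3: (14 − 16.08)²/16.08 = 4.3264/16.08 = 0.2691
≥4: (10 − 8.88)²/8.88 = 1.2544/8.88 = 0.1413
Sum = 2.955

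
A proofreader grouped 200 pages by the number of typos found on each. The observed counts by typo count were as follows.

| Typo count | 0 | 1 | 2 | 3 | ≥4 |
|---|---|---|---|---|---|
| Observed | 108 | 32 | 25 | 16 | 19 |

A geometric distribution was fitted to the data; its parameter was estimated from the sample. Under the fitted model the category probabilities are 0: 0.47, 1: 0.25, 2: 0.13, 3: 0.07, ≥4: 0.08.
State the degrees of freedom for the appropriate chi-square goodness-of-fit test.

3

There are k = 5 categories and 1 parameter estimated from the data, so df = 5 − 1 − 1 = 3.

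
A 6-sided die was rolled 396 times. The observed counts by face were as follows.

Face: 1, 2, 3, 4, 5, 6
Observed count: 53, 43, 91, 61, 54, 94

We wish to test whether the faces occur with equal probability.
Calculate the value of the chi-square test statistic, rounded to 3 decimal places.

34.485

Expected count for each of the 6 categories: 396/6 = 66.
1: (53 − 66)²/66 = 169/66 = 2.5606
2: (43 − 66)²/66 = 529/66 = 8.0152
3: (91 − 66)²/66 = 625/66 = 9.4697
4: (61 − 66)²/66 = 25/66 = 0.3788
5: (54 − 66)²/66 = 144/66 = 2.1818
6: (94 − 66)²/66 = 784/66 = 11.8788
Sum = 34.485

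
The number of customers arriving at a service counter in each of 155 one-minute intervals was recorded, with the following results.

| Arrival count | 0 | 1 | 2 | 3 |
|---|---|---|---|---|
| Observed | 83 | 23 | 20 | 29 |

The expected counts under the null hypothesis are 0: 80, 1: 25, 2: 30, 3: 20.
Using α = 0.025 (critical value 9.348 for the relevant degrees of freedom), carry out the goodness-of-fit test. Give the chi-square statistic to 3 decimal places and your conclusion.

7.656; do not reject

0: (83 − 80)²/80 = 9/80 = 0.1125
1: (23 − 25)²/25 = 4/25 = 0.1600
2: (20 − 30)²/30 = 100/30 = 3.3333
3: (29 − 20)²/20 = 81/20 = 4.0500
Sum = 7.656
df = 3. Since 7.656 < 9.348, we do not reject H₀.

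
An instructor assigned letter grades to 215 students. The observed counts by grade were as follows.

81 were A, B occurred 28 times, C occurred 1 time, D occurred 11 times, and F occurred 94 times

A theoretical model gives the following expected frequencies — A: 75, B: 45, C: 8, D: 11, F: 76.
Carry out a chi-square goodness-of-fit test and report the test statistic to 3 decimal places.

cat         O        E   (O−E)²/E
A          81       75     0.4800
B          28       45     6.4222
C           1        8     6.1250
D          11       11     0.0000
F          94       76     4.2632
Sum = 17.290

17.290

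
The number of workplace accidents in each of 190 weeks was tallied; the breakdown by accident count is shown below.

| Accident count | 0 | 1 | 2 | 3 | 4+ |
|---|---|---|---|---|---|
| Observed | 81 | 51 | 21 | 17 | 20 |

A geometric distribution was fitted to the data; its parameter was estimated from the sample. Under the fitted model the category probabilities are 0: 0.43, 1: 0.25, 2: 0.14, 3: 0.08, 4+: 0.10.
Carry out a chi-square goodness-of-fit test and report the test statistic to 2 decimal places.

Expected counts E_i = n·p_i: 190×0.43 = 81.7, 190×0.25 = 47.5, 190×0.14 = 26.6, 190×0.08 = 15.2, 190×0.10 = 19.
cat         O        E   (O−E)²/E
0          81     81.7      0.006
1          51     47.5      0.258
2          21     26.6      1.179
3          17     15.2      0.213
4+         20       19      0.053
Sum = 1.71

1.71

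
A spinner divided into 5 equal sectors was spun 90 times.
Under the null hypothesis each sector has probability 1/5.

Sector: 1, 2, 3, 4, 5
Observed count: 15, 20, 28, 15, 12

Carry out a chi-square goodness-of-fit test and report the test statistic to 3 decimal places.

Under H₀ each category has probability 1/5, so each expected count is 90/5 = 18.
cat         O        E   (O−E)²/E
1          15       18     0.5000
2          20       18     0.2222
3          28       18     5.5556
4          15       18     0.5000
5          12       18     2.0000
Sum = 8.778

8.778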